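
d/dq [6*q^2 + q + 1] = 12*q + 1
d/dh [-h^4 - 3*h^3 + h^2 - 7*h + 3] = -4*h^3 - 9*h^2 + 2*h - 7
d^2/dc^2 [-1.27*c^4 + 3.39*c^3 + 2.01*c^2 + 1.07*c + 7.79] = -15.24*c^2 + 20.34*c + 4.02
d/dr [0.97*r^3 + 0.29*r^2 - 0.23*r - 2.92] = 2.91*r^2 + 0.58*r - 0.23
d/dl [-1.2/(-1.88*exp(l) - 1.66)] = -2.256*exp(l)/(1.88*exp(l) + 1.66)^2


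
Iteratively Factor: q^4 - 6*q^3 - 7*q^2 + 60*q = (q - 5)*(q^3 - q^2 - 12*q) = (q - 5)*(q + 3)*(q^2 - 4*q) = q*(q - 5)*(q + 3)*(q - 4)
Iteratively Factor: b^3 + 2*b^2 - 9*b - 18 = (b + 2)*(b^2 - 9) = (b - 3)*(b + 2)*(b + 3)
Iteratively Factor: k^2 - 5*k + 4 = (k - 4)*(k - 1)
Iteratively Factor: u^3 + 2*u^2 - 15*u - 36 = (u + 3)*(u^2 - u - 12) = (u - 4)*(u + 3)*(u + 3)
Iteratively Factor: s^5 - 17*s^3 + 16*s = (s - 1)*(s^4 + s^3 - 16*s^2 - 16*s) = (s - 1)*(s + 1)*(s^3 - 16*s) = s*(s - 1)*(s + 1)*(s^2 - 16) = s*(s - 4)*(s - 1)*(s + 1)*(s + 4)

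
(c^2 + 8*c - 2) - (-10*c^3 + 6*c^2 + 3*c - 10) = 10*c^3 - 5*c^2 + 5*c + 8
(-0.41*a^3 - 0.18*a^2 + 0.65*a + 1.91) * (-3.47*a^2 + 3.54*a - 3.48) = 1.4227*a^5 - 0.8268*a^4 - 1.4659*a^3 - 3.7003*a^2 + 4.4994*a - 6.6468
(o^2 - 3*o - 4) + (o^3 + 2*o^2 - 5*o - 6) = o^3 + 3*o^2 - 8*o - 10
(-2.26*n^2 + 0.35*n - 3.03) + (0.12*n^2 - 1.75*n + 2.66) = -2.14*n^2 - 1.4*n - 0.37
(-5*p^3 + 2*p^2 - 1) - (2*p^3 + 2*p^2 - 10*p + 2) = -7*p^3 + 10*p - 3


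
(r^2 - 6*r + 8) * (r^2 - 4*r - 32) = r^4 - 10*r^3 + 160*r - 256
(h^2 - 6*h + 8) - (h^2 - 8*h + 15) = 2*h - 7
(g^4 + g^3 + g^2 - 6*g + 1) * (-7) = -7*g^4 - 7*g^3 - 7*g^2 + 42*g - 7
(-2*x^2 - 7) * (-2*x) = 4*x^3 + 14*x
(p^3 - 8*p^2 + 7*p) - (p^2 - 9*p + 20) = p^3 - 9*p^2 + 16*p - 20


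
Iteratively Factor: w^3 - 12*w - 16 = (w + 2)*(w^2 - 2*w - 8) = (w + 2)^2*(w - 4)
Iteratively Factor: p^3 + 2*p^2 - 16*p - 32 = (p - 4)*(p^2 + 6*p + 8) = (p - 4)*(p + 4)*(p + 2)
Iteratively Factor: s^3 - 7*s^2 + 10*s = (s - 2)*(s^2 - 5*s) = s*(s - 2)*(s - 5)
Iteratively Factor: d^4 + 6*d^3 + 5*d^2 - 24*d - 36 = (d + 2)*(d^3 + 4*d^2 - 3*d - 18) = (d + 2)*(d + 3)*(d^2 + d - 6) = (d - 2)*(d + 2)*(d + 3)*(d + 3)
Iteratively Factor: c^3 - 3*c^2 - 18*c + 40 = (c + 4)*(c^2 - 7*c + 10) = (c - 5)*(c + 4)*(c - 2)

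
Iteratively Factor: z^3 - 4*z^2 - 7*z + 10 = (z + 2)*(z^2 - 6*z + 5) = (z - 1)*(z + 2)*(z - 5)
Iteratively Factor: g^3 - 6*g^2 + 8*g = (g)*(g^2 - 6*g + 8) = g*(g - 4)*(g - 2)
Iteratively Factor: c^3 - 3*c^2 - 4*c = (c)*(c^2 - 3*c - 4) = c*(c - 4)*(c + 1)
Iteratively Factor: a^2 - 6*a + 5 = (a - 1)*(a - 5)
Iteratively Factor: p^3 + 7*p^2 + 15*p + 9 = (p + 3)*(p^2 + 4*p + 3) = (p + 3)^2*(p + 1)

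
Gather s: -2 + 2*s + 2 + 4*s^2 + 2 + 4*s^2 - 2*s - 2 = 8*s^2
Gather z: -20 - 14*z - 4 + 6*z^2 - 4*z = 6*z^2 - 18*z - 24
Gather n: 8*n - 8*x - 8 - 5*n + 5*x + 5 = 3*n - 3*x - 3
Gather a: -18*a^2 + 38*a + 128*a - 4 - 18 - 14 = -18*a^2 + 166*a - 36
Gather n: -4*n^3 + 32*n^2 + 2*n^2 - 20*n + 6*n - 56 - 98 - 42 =-4*n^3 + 34*n^2 - 14*n - 196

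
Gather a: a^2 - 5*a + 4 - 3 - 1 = a^2 - 5*a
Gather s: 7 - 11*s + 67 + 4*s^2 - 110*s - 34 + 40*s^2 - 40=44*s^2 - 121*s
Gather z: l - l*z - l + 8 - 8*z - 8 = z*(-l - 8)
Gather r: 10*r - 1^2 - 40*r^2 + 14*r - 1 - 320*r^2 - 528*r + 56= -360*r^2 - 504*r + 54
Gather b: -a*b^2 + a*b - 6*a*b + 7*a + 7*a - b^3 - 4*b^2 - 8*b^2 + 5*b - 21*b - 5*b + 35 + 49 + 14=14*a - b^3 + b^2*(-a - 12) + b*(-5*a - 21) + 98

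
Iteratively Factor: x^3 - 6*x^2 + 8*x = (x - 4)*(x^2 - 2*x) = x*(x - 4)*(x - 2)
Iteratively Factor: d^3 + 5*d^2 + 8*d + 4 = (d + 2)*(d^2 + 3*d + 2) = (d + 1)*(d + 2)*(d + 2)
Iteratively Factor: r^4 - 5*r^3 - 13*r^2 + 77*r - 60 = (r - 5)*(r^3 - 13*r + 12) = (r - 5)*(r - 1)*(r^2 + r - 12) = (r - 5)*(r - 3)*(r - 1)*(r + 4)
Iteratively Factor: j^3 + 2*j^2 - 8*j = (j + 4)*(j^2 - 2*j) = (j - 2)*(j + 4)*(j)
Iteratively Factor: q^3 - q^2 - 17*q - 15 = (q + 1)*(q^2 - 2*q - 15) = (q + 1)*(q + 3)*(q - 5)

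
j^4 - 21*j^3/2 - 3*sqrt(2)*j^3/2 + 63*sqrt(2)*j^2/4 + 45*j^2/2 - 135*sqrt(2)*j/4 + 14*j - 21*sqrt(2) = (j - 7)*(j - 4)*(j + 1/2)*(j - 3*sqrt(2)/2)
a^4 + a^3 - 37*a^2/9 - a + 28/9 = (a - 4/3)*(a - 1)*(a + 1)*(a + 7/3)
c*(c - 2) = c^2 - 2*c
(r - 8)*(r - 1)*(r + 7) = r^3 - 2*r^2 - 55*r + 56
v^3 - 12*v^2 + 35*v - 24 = (v - 8)*(v - 3)*(v - 1)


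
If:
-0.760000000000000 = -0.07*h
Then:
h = 10.86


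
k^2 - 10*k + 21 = (k - 7)*(k - 3)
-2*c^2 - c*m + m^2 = (-2*c + m)*(c + m)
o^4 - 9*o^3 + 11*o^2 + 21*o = o*(o - 7)*(o - 3)*(o + 1)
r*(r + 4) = r^2 + 4*r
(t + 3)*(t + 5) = t^2 + 8*t + 15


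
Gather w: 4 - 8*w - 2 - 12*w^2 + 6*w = -12*w^2 - 2*w + 2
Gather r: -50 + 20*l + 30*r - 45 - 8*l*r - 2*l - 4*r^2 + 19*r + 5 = 18*l - 4*r^2 + r*(49 - 8*l) - 90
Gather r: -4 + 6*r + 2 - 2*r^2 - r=-2*r^2 + 5*r - 2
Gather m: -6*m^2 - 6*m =-6*m^2 - 6*m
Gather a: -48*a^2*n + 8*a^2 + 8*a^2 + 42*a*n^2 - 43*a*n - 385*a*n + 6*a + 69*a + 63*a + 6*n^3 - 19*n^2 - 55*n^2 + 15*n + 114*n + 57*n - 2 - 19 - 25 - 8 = a^2*(16 - 48*n) + a*(42*n^2 - 428*n + 138) + 6*n^3 - 74*n^2 + 186*n - 54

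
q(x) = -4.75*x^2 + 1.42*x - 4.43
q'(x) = 1.42 - 9.5*x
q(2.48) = -30.12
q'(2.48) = -22.14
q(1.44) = -12.23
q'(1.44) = -12.26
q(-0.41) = -5.81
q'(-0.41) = 5.32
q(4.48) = -93.40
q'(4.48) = -41.14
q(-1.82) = -22.75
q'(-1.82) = 18.71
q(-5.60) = -161.34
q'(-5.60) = 54.62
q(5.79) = -155.45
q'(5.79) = -53.58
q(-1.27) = -13.89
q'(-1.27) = 13.48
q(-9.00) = -401.96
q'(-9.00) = 86.92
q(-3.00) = -51.44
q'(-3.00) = 29.92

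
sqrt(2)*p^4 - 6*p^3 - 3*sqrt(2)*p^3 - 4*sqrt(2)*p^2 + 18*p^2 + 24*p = p*(p - 4)*(p - 3*sqrt(2))*(sqrt(2)*p + sqrt(2))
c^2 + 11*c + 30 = (c + 5)*(c + 6)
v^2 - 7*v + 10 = (v - 5)*(v - 2)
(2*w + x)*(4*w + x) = 8*w^2 + 6*w*x + x^2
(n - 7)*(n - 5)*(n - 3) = n^3 - 15*n^2 + 71*n - 105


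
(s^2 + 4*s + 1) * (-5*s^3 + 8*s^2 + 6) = -5*s^5 - 12*s^4 + 27*s^3 + 14*s^2 + 24*s + 6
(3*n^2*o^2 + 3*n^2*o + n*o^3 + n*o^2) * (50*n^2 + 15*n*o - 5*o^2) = 150*n^4*o^2 + 150*n^4*o + 95*n^3*o^3 + 95*n^3*o^2 - 5*n*o^5 - 5*n*o^4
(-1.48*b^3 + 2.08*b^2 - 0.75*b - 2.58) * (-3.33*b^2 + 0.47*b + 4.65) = 4.9284*b^5 - 7.622*b^4 - 3.4069*b^3 + 17.9109*b^2 - 4.7001*b - 11.997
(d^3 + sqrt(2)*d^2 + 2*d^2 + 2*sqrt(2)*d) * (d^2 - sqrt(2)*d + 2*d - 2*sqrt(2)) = d^5 + 4*d^4 + 2*d^3 - 8*d^2 - 8*d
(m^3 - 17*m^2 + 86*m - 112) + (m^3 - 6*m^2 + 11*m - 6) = 2*m^3 - 23*m^2 + 97*m - 118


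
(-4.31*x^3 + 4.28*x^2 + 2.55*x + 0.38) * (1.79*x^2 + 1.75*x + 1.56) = -7.7149*x^5 + 0.118700000000001*x^4 + 5.3309*x^3 + 11.8195*x^2 + 4.643*x + 0.5928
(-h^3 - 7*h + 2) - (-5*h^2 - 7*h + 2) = -h^3 + 5*h^2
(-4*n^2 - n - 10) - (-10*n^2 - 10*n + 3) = 6*n^2 + 9*n - 13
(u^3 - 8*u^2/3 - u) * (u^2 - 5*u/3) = u^5 - 13*u^4/3 + 31*u^3/9 + 5*u^2/3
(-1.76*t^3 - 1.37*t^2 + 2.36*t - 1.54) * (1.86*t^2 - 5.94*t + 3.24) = -3.2736*t^5 + 7.9062*t^4 + 6.825*t^3 - 21.3216*t^2 + 16.794*t - 4.9896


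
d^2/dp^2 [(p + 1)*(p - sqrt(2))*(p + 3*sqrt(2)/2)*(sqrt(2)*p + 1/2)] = 12*sqrt(2)*p^2 + 6*sqrt(2)*p + 9*p - 11*sqrt(2)/2 + 3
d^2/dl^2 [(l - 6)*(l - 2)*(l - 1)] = 6*l - 18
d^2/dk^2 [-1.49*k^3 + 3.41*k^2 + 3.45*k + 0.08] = 6.82 - 8.94*k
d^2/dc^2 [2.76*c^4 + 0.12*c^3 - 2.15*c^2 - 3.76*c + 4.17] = 33.12*c^2 + 0.72*c - 4.3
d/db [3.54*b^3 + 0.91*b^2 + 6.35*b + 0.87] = 10.62*b^2 + 1.82*b + 6.35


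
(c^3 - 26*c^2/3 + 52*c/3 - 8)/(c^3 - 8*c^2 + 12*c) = (c - 2/3)/c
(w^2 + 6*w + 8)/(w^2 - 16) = (w + 2)/(w - 4)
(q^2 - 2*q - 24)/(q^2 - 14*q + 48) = (q + 4)/(q - 8)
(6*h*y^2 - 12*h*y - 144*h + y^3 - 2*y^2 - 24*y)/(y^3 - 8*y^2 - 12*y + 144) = (6*h + y)/(y - 6)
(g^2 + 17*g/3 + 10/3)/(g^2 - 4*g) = (3*g^2 + 17*g + 10)/(3*g*(g - 4))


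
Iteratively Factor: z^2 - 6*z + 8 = (z - 2)*(z - 4)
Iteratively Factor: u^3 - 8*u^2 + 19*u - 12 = (u - 4)*(u^2 - 4*u + 3) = (u - 4)*(u - 1)*(u - 3)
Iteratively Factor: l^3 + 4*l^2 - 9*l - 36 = (l + 3)*(l^2 + l - 12) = (l - 3)*(l + 3)*(l + 4)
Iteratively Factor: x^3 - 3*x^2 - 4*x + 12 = (x - 3)*(x^2 - 4) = (x - 3)*(x + 2)*(x - 2)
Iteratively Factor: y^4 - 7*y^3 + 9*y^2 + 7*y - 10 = (y - 2)*(y^3 - 5*y^2 - y + 5) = (y - 2)*(y + 1)*(y^2 - 6*y + 5) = (y - 5)*(y - 2)*(y + 1)*(y - 1)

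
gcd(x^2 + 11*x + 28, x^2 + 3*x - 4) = x + 4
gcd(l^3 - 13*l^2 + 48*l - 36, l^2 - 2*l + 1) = l - 1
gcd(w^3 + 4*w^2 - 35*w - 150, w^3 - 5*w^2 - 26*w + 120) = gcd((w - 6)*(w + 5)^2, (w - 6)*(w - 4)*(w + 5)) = w^2 - w - 30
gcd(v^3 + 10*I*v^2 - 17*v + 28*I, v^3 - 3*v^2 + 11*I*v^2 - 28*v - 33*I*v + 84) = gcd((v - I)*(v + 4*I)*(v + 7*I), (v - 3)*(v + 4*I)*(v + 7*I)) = v^2 + 11*I*v - 28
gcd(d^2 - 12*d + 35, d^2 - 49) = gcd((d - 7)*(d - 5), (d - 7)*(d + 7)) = d - 7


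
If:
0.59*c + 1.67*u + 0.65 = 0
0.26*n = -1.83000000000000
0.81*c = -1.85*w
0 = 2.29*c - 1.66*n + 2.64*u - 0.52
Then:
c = -7.47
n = -7.04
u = 2.25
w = 3.27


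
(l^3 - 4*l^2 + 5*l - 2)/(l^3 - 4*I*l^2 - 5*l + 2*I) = (l^3 - 4*l^2 + 5*l - 2)/(l^3 - 4*I*l^2 - 5*l + 2*I)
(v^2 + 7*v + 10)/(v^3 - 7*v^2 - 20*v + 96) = (v^2 + 7*v + 10)/(v^3 - 7*v^2 - 20*v + 96)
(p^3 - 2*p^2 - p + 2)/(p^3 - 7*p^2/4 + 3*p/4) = 4*(p^2 - p - 2)/(p*(4*p - 3))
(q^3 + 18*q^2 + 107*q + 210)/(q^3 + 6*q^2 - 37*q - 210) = (q + 6)/(q - 6)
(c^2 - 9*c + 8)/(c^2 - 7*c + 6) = (c - 8)/(c - 6)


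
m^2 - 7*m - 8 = (m - 8)*(m + 1)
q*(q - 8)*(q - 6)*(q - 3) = q^4 - 17*q^3 + 90*q^2 - 144*q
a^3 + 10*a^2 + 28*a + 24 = (a + 2)^2*(a + 6)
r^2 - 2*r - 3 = (r - 3)*(r + 1)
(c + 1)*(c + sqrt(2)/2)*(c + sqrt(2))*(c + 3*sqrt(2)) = c^4 + c^3 + 9*sqrt(2)*c^3/2 + 9*sqrt(2)*c^2/2 + 10*c^2 + 3*sqrt(2)*c + 10*c + 3*sqrt(2)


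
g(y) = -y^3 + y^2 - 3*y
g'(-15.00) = -708.00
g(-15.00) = 3645.00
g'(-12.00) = -459.00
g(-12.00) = 1908.00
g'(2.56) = -17.54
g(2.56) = -17.90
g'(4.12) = -45.68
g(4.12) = -65.32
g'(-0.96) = -7.68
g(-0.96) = 4.69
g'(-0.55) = -5.01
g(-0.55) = 2.12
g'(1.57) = -7.25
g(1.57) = -6.11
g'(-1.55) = -13.31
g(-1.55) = 10.78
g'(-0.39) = -4.24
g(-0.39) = 1.38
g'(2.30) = -14.27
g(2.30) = -13.78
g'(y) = -3*y^2 + 2*y - 3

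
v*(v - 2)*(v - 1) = v^3 - 3*v^2 + 2*v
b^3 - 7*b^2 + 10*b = b*(b - 5)*(b - 2)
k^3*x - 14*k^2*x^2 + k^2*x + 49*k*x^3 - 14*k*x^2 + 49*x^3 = (k - 7*x)^2*(k*x + x)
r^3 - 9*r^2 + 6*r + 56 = (r - 7)*(r - 4)*(r + 2)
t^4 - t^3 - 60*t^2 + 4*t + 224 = (t - 8)*(t - 2)*(t + 2)*(t + 7)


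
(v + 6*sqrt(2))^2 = v^2 + 12*sqrt(2)*v + 72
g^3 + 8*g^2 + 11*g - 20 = (g - 1)*(g + 4)*(g + 5)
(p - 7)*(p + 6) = p^2 - p - 42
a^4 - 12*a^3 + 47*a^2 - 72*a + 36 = (a - 6)*(a - 3)*(a - 2)*(a - 1)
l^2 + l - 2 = (l - 1)*(l + 2)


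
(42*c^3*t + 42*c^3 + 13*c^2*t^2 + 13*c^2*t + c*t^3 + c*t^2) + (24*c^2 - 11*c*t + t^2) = 42*c^3*t + 42*c^3 + 13*c^2*t^2 + 13*c^2*t + 24*c^2 + c*t^3 + c*t^2 - 11*c*t + t^2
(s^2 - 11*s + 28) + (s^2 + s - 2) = 2*s^2 - 10*s + 26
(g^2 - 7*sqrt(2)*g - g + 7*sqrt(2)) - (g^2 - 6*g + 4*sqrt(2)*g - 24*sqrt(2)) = -11*sqrt(2)*g + 5*g + 31*sqrt(2)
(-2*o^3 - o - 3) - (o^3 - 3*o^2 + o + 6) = -3*o^3 + 3*o^2 - 2*o - 9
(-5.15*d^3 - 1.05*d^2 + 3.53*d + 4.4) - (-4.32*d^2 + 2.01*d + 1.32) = -5.15*d^3 + 3.27*d^2 + 1.52*d + 3.08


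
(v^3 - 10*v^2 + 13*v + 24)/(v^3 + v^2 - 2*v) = (v^3 - 10*v^2 + 13*v + 24)/(v*(v^2 + v - 2))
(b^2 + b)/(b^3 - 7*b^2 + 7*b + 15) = b/(b^2 - 8*b + 15)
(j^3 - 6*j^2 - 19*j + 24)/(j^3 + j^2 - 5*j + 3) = (j - 8)/(j - 1)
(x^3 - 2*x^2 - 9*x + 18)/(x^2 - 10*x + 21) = (x^2 + x - 6)/(x - 7)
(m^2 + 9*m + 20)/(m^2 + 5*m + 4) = (m + 5)/(m + 1)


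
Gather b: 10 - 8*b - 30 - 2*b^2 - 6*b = -2*b^2 - 14*b - 20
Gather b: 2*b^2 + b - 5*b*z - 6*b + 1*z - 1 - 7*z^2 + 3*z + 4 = 2*b^2 + b*(-5*z - 5) - 7*z^2 + 4*z + 3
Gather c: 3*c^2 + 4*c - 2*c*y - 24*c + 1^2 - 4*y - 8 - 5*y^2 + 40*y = 3*c^2 + c*(-2*y - 20) - 5*y^2 + 36*y - 7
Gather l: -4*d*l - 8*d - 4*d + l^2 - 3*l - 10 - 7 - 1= -12*d + l^2 + l*(-4*d - 3) - 18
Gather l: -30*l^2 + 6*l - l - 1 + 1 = -30*l^2 + 5*l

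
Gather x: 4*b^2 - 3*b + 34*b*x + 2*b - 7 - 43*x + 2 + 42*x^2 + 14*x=4*b^2 - b + 42*x^2 + x*(34*b - 29) - 5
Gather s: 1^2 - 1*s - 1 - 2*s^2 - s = -2*s^2 - 2*s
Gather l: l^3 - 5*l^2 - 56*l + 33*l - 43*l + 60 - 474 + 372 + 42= l^3 - 5*l^2 - 66*l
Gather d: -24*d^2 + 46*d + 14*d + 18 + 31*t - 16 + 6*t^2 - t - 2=-24*d^2 + 60*d + 6*t^2 + 30*t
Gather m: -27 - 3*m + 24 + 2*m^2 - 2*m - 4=2*m^2 - 5*m - 7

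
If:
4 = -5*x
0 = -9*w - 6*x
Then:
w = 8/15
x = -4/5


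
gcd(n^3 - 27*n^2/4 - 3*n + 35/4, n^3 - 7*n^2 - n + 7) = n^2 - 8*n + 7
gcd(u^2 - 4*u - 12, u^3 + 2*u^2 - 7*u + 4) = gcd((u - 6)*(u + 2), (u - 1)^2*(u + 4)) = 1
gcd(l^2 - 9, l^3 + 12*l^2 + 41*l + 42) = l + 3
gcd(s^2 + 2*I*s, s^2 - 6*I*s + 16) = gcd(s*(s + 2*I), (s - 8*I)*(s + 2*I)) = s + 2*I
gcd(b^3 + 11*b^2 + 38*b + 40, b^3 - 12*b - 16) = b + 2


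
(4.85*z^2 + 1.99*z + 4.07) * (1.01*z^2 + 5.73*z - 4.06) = 4.8985*z^4 + 29.8004*z^3 - 4.17759999999999*z^2 + 15.2417*z - 16.5242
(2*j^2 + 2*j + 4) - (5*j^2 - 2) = -3*j^2 + 2*j + 6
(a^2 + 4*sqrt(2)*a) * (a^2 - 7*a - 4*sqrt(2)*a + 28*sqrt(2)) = a^4 - 7*a^3 - 32*a^2 + 224*a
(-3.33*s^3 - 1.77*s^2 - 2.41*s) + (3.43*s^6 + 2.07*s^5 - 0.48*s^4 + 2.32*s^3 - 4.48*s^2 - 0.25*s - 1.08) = 3.43*s^6 + 2.07*s^5 - 0.48*s^4 - 1.01*s^3 - 6.25*s^2 - 2.66*s - 1.08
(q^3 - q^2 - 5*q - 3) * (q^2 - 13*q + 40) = q^5 - 14*q^4 + 48*q^3 + 22*q^2 - 161*q - 120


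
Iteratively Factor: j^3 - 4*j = (j - 2)*(j^2 + 2*j) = j*(j - 2)*(j + 2)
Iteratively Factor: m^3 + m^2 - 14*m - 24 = (m + 2)*(m^2 - m - 12) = (m + 2)*(m + 3)*(m - 4)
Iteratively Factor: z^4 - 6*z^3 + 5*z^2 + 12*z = (z - 3)*(z^3 - 3*z^2 - 4*z) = z*(z - 3)*(z^2 - 3*z - 4) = z*(z - 4)*(z - 3)*(z + 1)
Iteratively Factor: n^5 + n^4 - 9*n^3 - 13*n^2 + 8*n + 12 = (n + 1)*(n^4 - 9*n^2 - 4*n + 12) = (n - 3)*(n + 1)*(n^3 + 3*n^2 - 4) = (n - 3)*(n - 1)*(n + 1)*(n^2 + 4*n + 4) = (n - 3)*(n - 1)*(n + 1)*(n + 2)*(n + 2)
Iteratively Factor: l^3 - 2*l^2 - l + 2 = (l - 2)*(l^2 - 1) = (l - 2)*(l + 1)*(l - 1)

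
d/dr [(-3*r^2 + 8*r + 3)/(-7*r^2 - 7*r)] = (11*r^2 + 6*r + 3)/(7*r^2*(r^2 + 2*r + 1))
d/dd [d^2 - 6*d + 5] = 2*d - 6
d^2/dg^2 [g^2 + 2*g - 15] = 2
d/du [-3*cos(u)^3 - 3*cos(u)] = 3*(3*cos(u)^2 + 1)*sin(u)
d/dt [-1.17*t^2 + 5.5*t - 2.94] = 5.5 - 2.34*t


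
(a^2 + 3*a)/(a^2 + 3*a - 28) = a*(a + 3)/(a^2 + 3*a - 28)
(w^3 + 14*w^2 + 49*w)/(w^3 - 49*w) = (w + 7)/(w - 7)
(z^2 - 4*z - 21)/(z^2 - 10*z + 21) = (z + 3)/(z - 3)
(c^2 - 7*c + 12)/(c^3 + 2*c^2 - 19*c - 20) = (c - 3)/(c^2 + 6*c + 5)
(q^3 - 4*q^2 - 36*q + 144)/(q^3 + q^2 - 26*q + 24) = (q - 6)/(q - 1)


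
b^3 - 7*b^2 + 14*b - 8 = (b - 4)*(b - 2)*(b - 1)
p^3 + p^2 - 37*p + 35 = (p - 5)*(p - 1)*(p + 7)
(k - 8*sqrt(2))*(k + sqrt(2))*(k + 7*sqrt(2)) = k^3 - 114*k - 112*sqrt(2)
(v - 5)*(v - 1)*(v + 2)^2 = v^4 - 2*v^3 - 15*v^2 - 4*v + 20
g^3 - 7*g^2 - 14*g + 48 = (g - 8)*(g - 2)*(g + 3)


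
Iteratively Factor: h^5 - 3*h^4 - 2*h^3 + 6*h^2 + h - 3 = (h - 3)*(h^4 - 2*h^2 + 1) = (h - 3)*(h - 1)*(h^3 + h^2 - h - 1) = (h - 3)*(h - 1)*(h + 1)*(h^2 - 1) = (h - 3)*(h - 1)*(h + 1)^2*(h - 1)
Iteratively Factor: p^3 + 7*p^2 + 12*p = (p + 4)*(p^2 + 3*p) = p*(p + 4)*(p + 3)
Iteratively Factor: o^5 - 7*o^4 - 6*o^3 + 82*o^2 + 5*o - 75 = (o + 1)*(o^4 - 8*o^3 + 2*o^2 + 80*o - 75) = (o + 1)*(o + 3)*(o^3 - 11*o^2 + 35*o - 25) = (o - 5)*(o + 1)*(o + 3)*(o^2 - 6*o + 5) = (o - 5)^2*(o + 1)*(o + 3)*(o - 1)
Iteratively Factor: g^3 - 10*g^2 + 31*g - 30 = (g - 3)*(g^2 - 7*g + 10) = (g - 3)*(g - 2)*(g - 5)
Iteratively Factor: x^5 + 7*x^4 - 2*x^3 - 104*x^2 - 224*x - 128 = (x + 4)*(x^4 + 3*x^3 - 14*x^2 - 48*x - 32) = (x + 1)*(x + 4)*(x^3 + 2*x^2 - 16*x - 32) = (x - 4)*(x + 1)*(x + 4)*(x^2 + 6*x + 8) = (x - 4)*(x + 1)*(x + 2)*(x + 4)*(x + 4)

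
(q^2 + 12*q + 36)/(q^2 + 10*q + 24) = (q + 6)/(q + 4)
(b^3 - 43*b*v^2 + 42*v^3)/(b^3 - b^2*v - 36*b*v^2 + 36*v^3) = (b + 7*v)/(b + 6*v)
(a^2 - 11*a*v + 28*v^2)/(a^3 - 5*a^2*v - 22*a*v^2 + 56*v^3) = (-a + 4*v)/(-a^2 - 2*a*v + 8*v^2)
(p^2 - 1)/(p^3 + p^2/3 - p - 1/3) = 3/(3*p + 1)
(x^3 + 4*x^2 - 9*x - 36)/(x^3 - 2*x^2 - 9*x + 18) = (x + 4)/(x - 2)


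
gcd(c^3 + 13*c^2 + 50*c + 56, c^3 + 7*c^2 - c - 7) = c + 7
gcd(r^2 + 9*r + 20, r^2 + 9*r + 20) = r^2 + 9*r + 20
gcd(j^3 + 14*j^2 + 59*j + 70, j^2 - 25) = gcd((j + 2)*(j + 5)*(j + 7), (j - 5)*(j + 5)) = j + 5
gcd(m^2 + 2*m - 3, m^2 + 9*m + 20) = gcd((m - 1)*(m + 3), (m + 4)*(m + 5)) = 1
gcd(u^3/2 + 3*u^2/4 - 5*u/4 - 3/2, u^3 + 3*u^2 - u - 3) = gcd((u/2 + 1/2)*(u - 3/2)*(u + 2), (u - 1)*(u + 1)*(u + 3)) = u + 1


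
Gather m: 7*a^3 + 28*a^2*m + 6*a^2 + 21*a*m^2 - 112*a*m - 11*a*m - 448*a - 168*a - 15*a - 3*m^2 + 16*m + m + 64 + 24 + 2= 7*a^3 + 6*a^2 - 631*a + m^2*(21*a - 3) + m*(28*a^2 - 123*a + 17) + 90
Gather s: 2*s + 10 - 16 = 2*s - 6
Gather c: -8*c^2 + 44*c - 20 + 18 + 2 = -8*c^2 + 44*c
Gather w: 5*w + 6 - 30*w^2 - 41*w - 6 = -30*w^2 - 36*w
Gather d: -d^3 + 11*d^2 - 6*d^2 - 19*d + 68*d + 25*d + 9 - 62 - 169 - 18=-d^3 + 5*d^2 + 74*d - 240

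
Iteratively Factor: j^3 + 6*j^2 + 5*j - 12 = (j + 4)*(j^2 + 2*j - 3) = (j - 1)*(j + 4)*(j + 3)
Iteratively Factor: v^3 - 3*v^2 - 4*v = (v - 4)*(v^2 + v) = (v - 4)*(v + 1)*(v)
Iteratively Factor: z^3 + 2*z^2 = (z)*(z^2 + 2*z) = z*(z + 2)*(z)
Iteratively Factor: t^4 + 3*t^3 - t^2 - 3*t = (t)*(t^3 + 3*t^2 - t - 3) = t*(t + 3)*(t^2 - 1) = t*(t - 1)*(t + 3)*(t + 1)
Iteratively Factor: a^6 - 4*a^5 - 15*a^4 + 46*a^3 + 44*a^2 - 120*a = (a - 2)*(a^5 - 2*a^4 - 19*a^3 + 8*a^2 + 60*a) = a*(a - 2)*(a^4 - 2*a^3 - 19*a^2 + 8*a + 60) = a*(a - 2)*(a + 2)*(a^3 - 4*a^2 - 11*a + 30) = a*(a - 2)*(a + 2)*(a + 3)*(a^2 - 7*a + 10) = a*(a - 2)^2*(a + 2)*(a + 3)*(a - 5)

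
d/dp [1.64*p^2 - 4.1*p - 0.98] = 3.28*p - 4.1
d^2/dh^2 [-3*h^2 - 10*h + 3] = -6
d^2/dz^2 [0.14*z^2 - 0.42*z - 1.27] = 0.280000000000000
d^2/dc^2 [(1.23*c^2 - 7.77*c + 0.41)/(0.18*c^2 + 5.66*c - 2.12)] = (-3.009744*c^3 + 2.895912*c^2 - 15.283944*c - 148.82924)/(0.005832*c^6 + 0.550152*c^5 + 17.09316*c^4 + 168.36236*c^3 - 201.31944*c^2 + 76.314912*c - 9.528128)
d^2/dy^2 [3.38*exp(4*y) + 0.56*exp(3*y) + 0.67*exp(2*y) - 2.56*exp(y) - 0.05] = (54.08*exp(3*y) + 5.04*exp(2*y) + 2.68*exp(y) - 2.56)*exp(y)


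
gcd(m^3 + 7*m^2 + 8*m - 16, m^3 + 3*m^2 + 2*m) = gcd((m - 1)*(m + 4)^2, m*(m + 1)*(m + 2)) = 1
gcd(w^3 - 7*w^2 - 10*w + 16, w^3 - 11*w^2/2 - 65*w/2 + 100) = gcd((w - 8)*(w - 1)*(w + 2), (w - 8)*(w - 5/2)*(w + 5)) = w - 8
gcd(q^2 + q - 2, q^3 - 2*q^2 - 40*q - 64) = q + 2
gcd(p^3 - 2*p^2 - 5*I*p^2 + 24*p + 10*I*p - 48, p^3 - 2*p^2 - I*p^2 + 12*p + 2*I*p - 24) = p^2 + p*(-2 + 3*I) - 6*I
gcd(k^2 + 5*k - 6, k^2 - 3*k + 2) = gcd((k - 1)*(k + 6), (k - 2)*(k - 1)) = k - 1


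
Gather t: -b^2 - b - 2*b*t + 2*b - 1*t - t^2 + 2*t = -b^2 + b - t^2 + t*(1 - 2*b)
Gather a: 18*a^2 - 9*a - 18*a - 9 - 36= 18*a^2 - 27*a - 45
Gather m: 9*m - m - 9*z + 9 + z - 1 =8*m - 8*z + 8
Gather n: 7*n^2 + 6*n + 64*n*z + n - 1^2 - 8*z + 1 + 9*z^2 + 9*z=7*n^2 + n*(64*z + 7) + 9*z^2 + z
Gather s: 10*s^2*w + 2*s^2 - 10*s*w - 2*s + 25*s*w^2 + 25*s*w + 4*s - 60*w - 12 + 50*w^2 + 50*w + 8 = s^2*(10*w + 2) + s*(25*w^2 + 15*w + 2) + 50*w^2 - 10*w - 4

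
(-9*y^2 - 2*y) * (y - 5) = -9*y^3 + 43*y^2 + 10*y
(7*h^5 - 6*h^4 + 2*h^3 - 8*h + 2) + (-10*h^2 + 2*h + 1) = 7*h^5 - 6*h^4 + 2*h^3 - 10*h^2 - 6*h + 3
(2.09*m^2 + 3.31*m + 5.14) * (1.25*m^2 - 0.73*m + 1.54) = 2.6125*m^4 + 2.6118*m^3 + 7.2273*m^2 + 1.3452*m + 7.9156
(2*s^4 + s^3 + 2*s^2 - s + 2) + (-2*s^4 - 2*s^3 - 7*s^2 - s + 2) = -s^3 - 5*s^2 - 2*s + 4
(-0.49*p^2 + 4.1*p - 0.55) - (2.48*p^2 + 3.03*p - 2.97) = -2.97*p^2 + 1.07*p + 2.42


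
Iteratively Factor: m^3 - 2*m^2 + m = (m)*(m^2 - 2*m + 1) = m*(m - 1)*(m - 1)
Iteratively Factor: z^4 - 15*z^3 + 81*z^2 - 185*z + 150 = (z - 3)*(z^3 - 12*z^2 + 45*z - 50) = (z - 3)*(z - 2)*(z^2 - 10*z + 25) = (z - 5)*(z - 3)*(z - 2)*(z - 5)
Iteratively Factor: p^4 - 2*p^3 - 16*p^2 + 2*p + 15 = (p - 5)*(p^3 + 3*p^2 - p - 3) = (p - 5)*(p + 3)*(p^2 - 1) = (p - 5)*(p - 1)*(p + 3)*(p + 1)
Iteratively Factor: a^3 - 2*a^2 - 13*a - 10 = (a - 5)*(a^2 + 3*a + 2) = (a - 5)*(a + 2)*(a + 1)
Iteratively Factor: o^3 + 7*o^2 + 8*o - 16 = (o + 4)*(o^2 + 3*o - 4) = (o + 4)^2*(o - 1)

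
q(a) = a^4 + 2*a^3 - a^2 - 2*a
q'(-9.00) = -2414.00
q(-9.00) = 5040.00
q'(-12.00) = -6026.00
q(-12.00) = 17160.00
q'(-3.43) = -85.97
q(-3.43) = 52.80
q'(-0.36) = -0.69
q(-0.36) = 0.51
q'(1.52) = 22.87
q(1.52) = 7.01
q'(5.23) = 723.88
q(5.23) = 996.48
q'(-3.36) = -79.27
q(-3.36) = 47.02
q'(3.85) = 307.50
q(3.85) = 311.32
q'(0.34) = -1.83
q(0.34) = -0.70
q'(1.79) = 36.59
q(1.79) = 14.95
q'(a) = 4*a^3 + 6*a^2 - 2*a - 2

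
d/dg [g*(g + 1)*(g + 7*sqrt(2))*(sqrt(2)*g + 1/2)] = 4*sqrt(2)*g^3 + 3*sqrt(2)*g^2 + 87*g^2/2 + 7*sqrt(2)*g + 29*g + 7*sqrt(2)/2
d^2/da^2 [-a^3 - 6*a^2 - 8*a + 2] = -6*a - 12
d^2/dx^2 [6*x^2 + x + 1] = 12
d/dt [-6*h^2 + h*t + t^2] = h + 2*t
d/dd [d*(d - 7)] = 2*d - 7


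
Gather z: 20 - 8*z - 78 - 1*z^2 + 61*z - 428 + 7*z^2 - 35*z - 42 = 6*z^2 + 18*z - 528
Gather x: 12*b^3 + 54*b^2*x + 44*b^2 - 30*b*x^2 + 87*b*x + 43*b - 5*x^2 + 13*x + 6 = 12*b^3 + 44*b^2 + 43*b + x^2*(-30*b - 5) + x*(54*b^2 + 87*b + 13) + 6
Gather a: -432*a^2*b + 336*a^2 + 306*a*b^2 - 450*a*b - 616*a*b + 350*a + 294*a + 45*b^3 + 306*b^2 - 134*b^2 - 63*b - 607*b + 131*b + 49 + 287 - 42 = a^2*(336 - 432*b) + a*(306*b^2 - 1066*b + 644) + 45*b^3 + 172*b^2 - 539*b + 294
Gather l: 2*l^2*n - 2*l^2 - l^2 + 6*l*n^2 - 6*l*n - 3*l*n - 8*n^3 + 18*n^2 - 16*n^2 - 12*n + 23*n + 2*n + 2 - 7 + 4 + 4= l^2*(2*n - 3) + l*(6*n^2 - 9*n) - 8*n^3 + 2*n^2 + 13*n + 3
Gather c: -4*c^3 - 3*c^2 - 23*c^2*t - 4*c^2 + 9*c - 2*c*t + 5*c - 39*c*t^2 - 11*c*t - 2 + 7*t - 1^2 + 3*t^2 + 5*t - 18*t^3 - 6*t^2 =-4*c^3 + c^2*(-23*t - 7) + c*(-39*t^2 - 13*t + 14) - 18*t^3 - 3*t^2 + 12*t - 3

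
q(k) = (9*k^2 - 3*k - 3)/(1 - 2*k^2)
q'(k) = 4*k*(9*k^2 - 3*k - 3)/(1 - 2*k^2)^2 + (18*k - 3)/(1 - 2*k^2) = 3*(-2*k^2 + 2*k - 1)/(4*k^4 - 4*k^2 + 1)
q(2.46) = -3.97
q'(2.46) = -0.20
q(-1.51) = -6.19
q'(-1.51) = -2.03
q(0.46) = -4.29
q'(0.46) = -4.54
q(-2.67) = -5.22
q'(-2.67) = -0.35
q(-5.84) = -4.78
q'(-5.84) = -0.05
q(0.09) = -3.25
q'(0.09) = -2.59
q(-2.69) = -5.21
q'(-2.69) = -0.34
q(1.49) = -3.64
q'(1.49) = -0.62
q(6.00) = -4.27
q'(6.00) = -0.04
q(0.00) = -3.00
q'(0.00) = -3.00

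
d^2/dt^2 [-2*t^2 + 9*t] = -4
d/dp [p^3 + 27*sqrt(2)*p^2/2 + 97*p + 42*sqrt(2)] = 3*p^2 + 27*sqrt(2)*p + 97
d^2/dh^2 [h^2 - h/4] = 2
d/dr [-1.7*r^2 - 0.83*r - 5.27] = -3.4*r - 0.83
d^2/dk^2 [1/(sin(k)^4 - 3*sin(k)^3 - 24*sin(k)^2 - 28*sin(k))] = (-16*sin(k)^3 + 133*sin(k)^2 - 241*sin(k) - 478 + 80/sin(k) + 616/sin(k)^2 + 392/sin(k)^3)/((sin(k) - 7)^3*(sin(k) + 2)^4)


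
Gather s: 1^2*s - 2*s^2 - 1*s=-2*s^2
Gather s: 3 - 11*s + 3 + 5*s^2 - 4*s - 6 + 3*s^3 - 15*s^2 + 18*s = 3*s^3 - 10*s^2 + 3*s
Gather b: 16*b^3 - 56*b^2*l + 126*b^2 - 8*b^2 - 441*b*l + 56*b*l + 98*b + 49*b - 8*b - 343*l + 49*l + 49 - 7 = 16*b^3 + b^2*(118 - 56*l) + b*(139 - 385*l) - 294*l + 42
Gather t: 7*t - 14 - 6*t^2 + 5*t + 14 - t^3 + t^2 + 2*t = -t^3 - 5*t^2 + 14*t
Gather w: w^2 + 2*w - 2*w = w^2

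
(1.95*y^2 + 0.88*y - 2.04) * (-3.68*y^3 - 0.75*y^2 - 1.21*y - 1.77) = -7.176*y^5 - 4.7009*y^4 + 4.4877*y^3 - 2.9863*y^2 + 0.9108*y + 3.6108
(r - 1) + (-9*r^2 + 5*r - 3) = -9*r^2 + 6*r - 4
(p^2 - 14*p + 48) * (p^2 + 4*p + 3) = p^4 - 10*p^3 - 5*p^2 + 150*p + 144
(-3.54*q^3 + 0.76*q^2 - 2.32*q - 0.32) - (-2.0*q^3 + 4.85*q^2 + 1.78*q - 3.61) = -1.54*q^3 - 4.09*q^2 - 4.1*q + 3.29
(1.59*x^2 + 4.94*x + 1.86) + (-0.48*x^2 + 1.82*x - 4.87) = 1.11*x^2 + 6.76*x - 3.01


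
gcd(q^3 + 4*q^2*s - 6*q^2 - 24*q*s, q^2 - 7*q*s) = q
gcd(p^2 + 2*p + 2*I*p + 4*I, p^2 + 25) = 1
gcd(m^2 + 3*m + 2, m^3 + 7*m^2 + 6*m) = m + 1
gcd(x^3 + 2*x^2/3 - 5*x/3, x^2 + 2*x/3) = x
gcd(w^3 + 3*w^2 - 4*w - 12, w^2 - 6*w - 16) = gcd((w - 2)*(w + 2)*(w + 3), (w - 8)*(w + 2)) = w + 2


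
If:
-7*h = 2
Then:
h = -2/7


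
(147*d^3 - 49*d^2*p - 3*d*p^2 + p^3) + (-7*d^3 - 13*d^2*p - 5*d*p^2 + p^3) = 140*d^3 - 62*d^2*p - 8*d*p^2 + 2*p^3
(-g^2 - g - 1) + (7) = -g^2 - g + 6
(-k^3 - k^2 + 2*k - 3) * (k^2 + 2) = -k^5 - k^4 - 5*k^2 + 4*k - 6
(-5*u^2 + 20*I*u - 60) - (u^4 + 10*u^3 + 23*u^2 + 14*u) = -u^4 - 10*u^3 - 28*u^2 - 14*u + 20*I*u - 60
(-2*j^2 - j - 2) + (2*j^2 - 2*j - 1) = -3*j - 3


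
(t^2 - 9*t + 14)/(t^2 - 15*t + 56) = (t - 2)/(t - 8)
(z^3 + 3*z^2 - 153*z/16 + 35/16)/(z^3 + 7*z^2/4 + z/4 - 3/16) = (4*z^2 + 13*z - 35)/(4*z^2 + 8*z + 3)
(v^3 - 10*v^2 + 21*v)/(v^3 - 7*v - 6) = v*(v - 7)/(v^2 + 3*v + 2)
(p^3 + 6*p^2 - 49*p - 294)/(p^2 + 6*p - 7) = (p^2 - p - 42)/(p - 1)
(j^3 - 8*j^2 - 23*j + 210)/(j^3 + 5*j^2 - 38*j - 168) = (j^2 - 2*j - 35)/(j^2 + 11*j + 28)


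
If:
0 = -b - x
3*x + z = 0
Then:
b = z/3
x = -z/3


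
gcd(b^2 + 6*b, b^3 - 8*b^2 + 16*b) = b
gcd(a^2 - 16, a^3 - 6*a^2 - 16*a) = 1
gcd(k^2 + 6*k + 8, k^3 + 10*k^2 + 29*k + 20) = k + 4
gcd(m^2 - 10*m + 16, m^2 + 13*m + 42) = 1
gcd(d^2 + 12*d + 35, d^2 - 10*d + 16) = 1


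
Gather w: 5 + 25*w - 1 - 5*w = 20*w + 4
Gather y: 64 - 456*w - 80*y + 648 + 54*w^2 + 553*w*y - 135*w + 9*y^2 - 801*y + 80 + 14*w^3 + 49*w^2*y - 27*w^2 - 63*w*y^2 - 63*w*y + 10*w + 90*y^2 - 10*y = 14*w^3 + 27*w^2 - 581*w + y^2*(99 - 63*w) + y*(49*w^2 + 490*w - 891) + 792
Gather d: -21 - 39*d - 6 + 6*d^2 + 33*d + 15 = 6*d^2 - 6*d - 12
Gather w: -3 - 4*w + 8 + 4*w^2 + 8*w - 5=4*w^2 + 4*w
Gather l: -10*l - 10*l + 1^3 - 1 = -20*l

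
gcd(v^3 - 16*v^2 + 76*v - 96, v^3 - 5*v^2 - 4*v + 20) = v - 2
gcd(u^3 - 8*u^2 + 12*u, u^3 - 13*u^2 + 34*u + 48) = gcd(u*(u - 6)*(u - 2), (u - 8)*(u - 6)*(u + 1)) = u - 6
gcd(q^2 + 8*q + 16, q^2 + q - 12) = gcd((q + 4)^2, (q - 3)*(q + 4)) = q + 4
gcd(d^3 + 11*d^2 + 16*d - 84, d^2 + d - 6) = d - 2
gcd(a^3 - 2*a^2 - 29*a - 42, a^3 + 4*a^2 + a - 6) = a^2 + 5*a + 6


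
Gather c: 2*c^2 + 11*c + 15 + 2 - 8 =2*c^2 + 11*c + 9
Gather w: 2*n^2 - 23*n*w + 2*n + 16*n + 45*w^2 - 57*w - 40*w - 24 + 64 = 2*n^2 + 18*n + 45*w^2 + w*(-23*n - 97) + 40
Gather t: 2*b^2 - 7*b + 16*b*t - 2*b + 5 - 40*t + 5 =2*b^2 - 9*b + t*(16*b - 40) + 10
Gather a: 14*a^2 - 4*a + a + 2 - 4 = 14*a^2 - 3*a - 2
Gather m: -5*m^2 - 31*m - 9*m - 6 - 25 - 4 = -5*m^2 - 40*m - 35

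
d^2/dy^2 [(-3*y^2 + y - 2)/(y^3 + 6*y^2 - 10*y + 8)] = 2*(-3*y^6 + 3*y^5 - 84*y^4 - 62*y^3 + 228*y^2 + 264*y - 216)/(y^9 + 18*y^8 + 78*y^7 - 120*y^6 - 492*y^5 + 2184*y^4 - 3688*y^3 + 3552*y^2 - 1920*y + 512)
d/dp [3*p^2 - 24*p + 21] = 6*p - 24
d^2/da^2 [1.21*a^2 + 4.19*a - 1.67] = 2.42000000000000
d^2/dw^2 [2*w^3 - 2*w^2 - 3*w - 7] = 12*w - 4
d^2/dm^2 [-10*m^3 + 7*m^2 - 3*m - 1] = 14 - 60*m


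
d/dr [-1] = 0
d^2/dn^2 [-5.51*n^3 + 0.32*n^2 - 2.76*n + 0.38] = 0.64 - 33.06*n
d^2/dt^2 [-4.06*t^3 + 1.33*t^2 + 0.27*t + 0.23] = 2.66 - 24.36*t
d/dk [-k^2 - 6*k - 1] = -2*k - 6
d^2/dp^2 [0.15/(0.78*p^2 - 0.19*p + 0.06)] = (-0.18252*p^2 + 0.04446*p + 0.15*(1.56*p - 0.19)*(3.12*p - 0.38) - 0.01404)/(0.78*p^2 - 0.19*p + 0.06)^3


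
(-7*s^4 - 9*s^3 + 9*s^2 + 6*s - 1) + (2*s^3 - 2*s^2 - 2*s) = -7*s^4 - 7*s^3 + 7*s^2 + 4*s - 1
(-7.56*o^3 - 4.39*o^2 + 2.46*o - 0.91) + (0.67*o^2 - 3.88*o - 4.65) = -7.56*o^3 - 3.72*o^2 - 1.42*o - 5.56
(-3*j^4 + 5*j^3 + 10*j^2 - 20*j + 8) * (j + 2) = -3*j^5 - j^4 + 20*j^3 - 32*j + 16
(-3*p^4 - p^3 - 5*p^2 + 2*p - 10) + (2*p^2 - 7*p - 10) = -3*p^4 - p^3 - 3*p^2 - 5*p - 20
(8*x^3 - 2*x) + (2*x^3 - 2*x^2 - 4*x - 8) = 10*x^3 - 2*x^2 - 6*x - 8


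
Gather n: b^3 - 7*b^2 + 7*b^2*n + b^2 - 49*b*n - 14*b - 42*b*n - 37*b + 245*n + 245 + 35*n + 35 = b^3 - 6*b^2 - 51*b + n*(7*b^2 - 91*b + 280) + 280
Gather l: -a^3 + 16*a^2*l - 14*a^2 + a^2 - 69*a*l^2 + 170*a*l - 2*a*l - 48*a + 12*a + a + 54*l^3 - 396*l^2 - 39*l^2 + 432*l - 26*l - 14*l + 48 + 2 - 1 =-a^3 - 13*a^2 - 35*a + 54*l^3 + l^2*(-69*a - 435) + l*(16*a^2 + 168*a + 392) + 49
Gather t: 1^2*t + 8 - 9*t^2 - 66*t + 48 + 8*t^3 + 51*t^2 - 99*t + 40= 8*t^3 + 42*t^2 - 164*t + 96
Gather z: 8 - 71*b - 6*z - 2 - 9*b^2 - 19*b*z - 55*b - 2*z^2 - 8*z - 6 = -9*b^2 - 126*b - 2*z^2 + z*(-19*b - 14)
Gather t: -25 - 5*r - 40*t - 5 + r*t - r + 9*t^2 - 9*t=-6*r + 9*t^2 + t*(r - 49) - 30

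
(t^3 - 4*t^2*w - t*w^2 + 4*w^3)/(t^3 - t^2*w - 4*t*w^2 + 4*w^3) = (t^2 - 3*t*w - 4*w^2)/(t^2 - 4*w^2)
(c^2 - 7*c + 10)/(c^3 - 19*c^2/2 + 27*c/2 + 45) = 2*(c - 2)/(2*c^2 - 9*c - 18)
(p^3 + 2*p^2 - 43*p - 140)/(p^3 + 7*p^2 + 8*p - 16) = (p^2 - 2*p - 35)/(p^2 + 3*p - 4)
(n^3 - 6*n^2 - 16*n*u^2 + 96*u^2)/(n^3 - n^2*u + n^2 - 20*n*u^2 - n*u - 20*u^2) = (-n^2 + 4*n*u + 6*n - 24*u)/(-n^2 + 5*n*u - n + 5*u)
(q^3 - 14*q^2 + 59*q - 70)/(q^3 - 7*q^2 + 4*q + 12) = (q^2 - 12*q + 35)/(q^2 - 5*q - 6)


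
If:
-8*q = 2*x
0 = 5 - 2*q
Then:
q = 5/2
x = -10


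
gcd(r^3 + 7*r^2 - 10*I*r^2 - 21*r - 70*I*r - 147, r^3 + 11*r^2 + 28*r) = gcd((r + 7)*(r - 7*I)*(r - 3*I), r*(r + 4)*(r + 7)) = r + 7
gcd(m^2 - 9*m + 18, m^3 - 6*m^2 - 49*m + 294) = m - 6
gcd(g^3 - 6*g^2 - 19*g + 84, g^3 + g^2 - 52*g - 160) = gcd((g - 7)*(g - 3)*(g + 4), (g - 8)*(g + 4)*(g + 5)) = g + 4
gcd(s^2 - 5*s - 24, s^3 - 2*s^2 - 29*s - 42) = s + 3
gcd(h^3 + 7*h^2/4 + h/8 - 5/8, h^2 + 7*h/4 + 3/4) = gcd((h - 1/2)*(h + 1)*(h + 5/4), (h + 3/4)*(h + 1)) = h + 1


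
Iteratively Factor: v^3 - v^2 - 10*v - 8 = (v - 4)*(v^2 + 3*v + 2) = (v - 4)*(v + 1)*(v + 2)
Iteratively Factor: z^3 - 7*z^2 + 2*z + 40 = (z + 2)*(z^2 - 9*z + 20) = (z - 4)*(z + 2)*(z - 5)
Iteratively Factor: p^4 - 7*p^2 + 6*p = (p - 1)*(p^3 + p^2 - 6*p) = (p - 1)*(p + 3)*(p^2 - 2*p) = p*(p - 1)*(p + 3)*(p - 2)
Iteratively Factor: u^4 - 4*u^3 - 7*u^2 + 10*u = (u - 5)*(u^3 + u^2 - 2*u) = (u - 5)*(u + 2)*(u^2 - u) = (u - 5)*(u - 1)*(u + 2)*(u)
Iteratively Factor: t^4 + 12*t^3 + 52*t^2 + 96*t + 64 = (t + 4)*(t^3 + 8*t^2 + 20*t + 16) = (t + 4)^2*(t^2 + 4*t + 4) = (t + 2)*(t + 4)^2*(t + 2)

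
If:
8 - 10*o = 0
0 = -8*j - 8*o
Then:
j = -4/5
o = 4/5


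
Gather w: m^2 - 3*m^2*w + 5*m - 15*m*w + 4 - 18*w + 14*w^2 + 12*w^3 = m^2 + 5*m + 12*w^3 + 14*w^2 + w*(-3*m^2 - 15*m - 18) + 4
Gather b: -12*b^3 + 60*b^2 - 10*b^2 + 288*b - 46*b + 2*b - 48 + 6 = -12*b^3 + 50*b^2 + 244*b - 42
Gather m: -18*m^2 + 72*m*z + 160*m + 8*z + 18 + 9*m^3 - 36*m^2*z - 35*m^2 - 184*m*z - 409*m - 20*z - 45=9*m^3 + m^2*(-36*z - 53) + m*(-112*z - 249) - 12*z - 27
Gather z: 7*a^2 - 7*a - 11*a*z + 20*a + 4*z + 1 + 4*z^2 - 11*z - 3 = 7*a^2 + 13*a + 4*z^2 + z*(-11*a - 7) - 2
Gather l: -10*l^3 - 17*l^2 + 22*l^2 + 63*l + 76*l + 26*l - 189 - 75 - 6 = -10*l^3 + 5*l^2 + 165*l - 270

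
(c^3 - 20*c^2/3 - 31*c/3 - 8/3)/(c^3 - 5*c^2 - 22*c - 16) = (c + 1/3)/(c + 2)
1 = 1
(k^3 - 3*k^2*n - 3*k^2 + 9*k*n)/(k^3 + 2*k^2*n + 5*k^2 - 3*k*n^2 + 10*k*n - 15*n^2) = k*(k^2 - 3*k*n - 3*k + 9*n)/(k^3 + 2*k^2*n + 5*k^2 - 3*k*n^2 + 10*k*n - 15*n^2)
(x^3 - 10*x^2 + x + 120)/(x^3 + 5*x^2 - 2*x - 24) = (x^2 - 13*x + 40)/(x^2 + 2*x - 8)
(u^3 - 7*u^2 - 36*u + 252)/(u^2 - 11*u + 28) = (u^2 - 36)/(u - 4)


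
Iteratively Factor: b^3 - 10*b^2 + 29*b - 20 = (b - 5)*(b^2 - 5*b + 4) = (b - 5)*(b - 4)*(b - 1)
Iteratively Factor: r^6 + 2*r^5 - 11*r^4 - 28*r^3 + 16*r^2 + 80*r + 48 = (r + 2)*(r^5 - 11*r^3 - 6*r^2 + 28*r + 24) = (r + 2)^2*(r^4 - 2*r^3 - 7*r^2 + 8*r + 12) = (r + 1)*(r + 2)^2*(r^3 - 3*r^2 - 4*r + 12) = (r - 2)*(r + 1)*(r + 2)^2*(r^2 - r - 6) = (r - 2)*(r + 1)*(r + 2)^3*(r - 3)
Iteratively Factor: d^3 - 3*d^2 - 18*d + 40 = (d - 5)*(d^2 + 2*d - 8) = (d - 5)*(d + 4)*(d - 2)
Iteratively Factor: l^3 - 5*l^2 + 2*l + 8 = (l + 1)*(l^2 - 6*l + 8) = (l - 2)*(l + 1)*(l - 4)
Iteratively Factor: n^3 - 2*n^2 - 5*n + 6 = (n + 2)*(n^2 - 4*n + 3) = (n - 3)*(n + 2)*(n - 1)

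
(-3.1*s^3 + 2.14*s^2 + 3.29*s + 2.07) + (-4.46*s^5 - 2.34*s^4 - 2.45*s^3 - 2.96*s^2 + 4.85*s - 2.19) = -4.46*s^5 - 2.34*s^4 - 5.55*s^3 - 0.82*s^2 + 8.14*s - 0.12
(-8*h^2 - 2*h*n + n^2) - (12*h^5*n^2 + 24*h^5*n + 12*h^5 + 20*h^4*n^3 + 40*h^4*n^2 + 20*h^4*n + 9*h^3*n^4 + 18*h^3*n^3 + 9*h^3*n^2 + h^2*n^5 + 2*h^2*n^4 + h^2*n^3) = -12*h^5*n^2 - 24*h^5*n - 12*h^5 - 20*h^4*n^3 - 40*h^4*n^2 - 20*h^4*n - 9*h^3*n^4 - 18*h^3*n^3 - 9*h^3*n^2 - h^2*n^5 - 2*h^2*n^4 - h^2*n^3 - 8*h^2 - 2*h*n + n^2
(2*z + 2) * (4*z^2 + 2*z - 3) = 8*z^3 + 12*z^2 - 2*z - 6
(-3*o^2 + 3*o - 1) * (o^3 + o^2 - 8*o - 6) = -3*o^5 + 26*o^3 - 7*o^2 - 10*o + 6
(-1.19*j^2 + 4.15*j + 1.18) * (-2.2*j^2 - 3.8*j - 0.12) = 2.618*j^4 - 4.608*j^3 - 18.2232*j^2 - 4.982*j - 0.1416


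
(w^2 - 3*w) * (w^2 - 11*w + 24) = w^4 - 14*w^3 + 57*w^2 - 72*w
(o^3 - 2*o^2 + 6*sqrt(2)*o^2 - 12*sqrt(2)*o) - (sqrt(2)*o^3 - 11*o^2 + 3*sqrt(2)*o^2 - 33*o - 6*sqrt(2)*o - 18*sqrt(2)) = -sqrt(2)*o^3 + o^3 + 3*sqrt(2)*o^2 + 9*o^2 - 6*sqrt(2)*o + 33*o + 18*sqrt(2)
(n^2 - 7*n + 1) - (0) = n^2 - 7*n + 1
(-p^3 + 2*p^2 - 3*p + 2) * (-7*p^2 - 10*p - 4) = 7*p^5 - 4*p^4 + 5*p^3 + 8*p^2 - 8*p - 8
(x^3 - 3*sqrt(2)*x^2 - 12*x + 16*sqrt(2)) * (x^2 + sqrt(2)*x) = x^5 - 2*sqrt(2)*x^4 - 18*x^3 + 4*sqrt(2)*x^2 + 32*x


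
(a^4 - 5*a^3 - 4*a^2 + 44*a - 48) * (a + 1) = a^5 - 4*a^4 - 9*a^3 + 40*a^2 - 4*a - 48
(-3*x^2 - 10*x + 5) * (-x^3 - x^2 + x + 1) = 3*x^5 + 13*x^4 + 2*x^3 - 18*x^2 - 5*x + 5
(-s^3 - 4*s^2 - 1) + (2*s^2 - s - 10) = -s^3 - 2*s^2 - s - 11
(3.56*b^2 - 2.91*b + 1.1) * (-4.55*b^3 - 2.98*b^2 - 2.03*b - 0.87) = -16.198*b^5 + 2.6317*b^4 - 3.56*b^3 - 0.4679*b^2 + 0.2987*b - 0.957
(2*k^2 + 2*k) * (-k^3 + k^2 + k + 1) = -2*k^5 + 4*k^3 + 4*k^2 + 2*k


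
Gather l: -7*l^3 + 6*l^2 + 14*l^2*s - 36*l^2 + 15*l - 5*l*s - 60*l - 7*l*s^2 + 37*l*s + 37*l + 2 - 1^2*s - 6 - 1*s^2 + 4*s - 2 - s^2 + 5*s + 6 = -7*l^3 + l^2*(14*s - 30) + l*(-7*s^2 + 32*s - 8) - 2*s^2 + 8*s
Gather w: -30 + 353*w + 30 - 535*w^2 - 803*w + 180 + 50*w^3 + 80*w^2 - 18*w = 50*w^3 - 455*w^2 - 468*w + 180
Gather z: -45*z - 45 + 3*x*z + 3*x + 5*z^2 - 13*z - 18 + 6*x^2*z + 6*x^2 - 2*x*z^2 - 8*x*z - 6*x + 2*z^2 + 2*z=6*x^2 - 3*x + z^2*(7 - 2*x) + z*(6*x^2 - 5*x - 56) - 63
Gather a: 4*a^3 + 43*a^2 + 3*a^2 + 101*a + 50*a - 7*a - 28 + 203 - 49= 4*a^3 + 46*a^2 + 144*a + 126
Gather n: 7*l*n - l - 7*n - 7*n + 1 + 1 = -l + n*(7*l - 14) + 2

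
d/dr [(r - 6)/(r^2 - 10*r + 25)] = (7 - r)/(r^3 - 15*r^2 + 75*r - 125)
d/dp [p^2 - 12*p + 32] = 2*p - 12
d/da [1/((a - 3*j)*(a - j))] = ((-a + j)*(a - 3*j)^2 + (-a + 3*j)*(a - j)^2)/((a - 3*j)^3*(a - j)^3)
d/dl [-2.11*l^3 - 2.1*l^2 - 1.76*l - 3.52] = -6.33*l^2 - 4.2*l - 1.76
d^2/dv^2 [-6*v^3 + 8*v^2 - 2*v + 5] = 16 - 36*v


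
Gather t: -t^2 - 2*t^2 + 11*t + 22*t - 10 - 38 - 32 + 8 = -3*t^2 + 33*t - 72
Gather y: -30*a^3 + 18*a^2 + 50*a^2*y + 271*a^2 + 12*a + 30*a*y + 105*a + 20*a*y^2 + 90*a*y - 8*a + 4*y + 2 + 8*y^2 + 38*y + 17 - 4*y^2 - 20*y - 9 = -30*a^3 + 289*a^2 + 109*a + y^2*(20*a + 4) + y*(50*a^2 + 120*a + 22) + 10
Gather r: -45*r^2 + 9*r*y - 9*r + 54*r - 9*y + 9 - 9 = -45*r^2 + r*(9*y + 45) - 9*y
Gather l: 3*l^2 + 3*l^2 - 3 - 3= 6*l^2 - 6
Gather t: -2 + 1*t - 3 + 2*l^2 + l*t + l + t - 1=2*l^2 + l + t*(l + 2) - 6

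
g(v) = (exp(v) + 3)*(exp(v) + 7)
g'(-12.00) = 0.00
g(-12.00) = 21.00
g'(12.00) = 52979871807.60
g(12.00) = 26490749698.76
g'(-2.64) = 0.72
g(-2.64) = 21.72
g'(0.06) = 12.87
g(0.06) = 32.75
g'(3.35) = 1909.84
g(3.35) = 1118.43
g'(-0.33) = 8.22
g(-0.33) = 28.71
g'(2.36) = 330.25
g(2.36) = 239.08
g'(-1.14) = 3.40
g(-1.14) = 24.30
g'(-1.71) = 1.87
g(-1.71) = 22.84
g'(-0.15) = 10.09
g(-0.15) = 30.35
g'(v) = (exp(v) + 3)*exp(v) + (exp(v) + 7)*exp(v) = 2*(exp(v) + 5)*exp(v)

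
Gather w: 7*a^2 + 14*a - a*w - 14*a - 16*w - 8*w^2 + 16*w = 7*a^2 - a*w - 8*w^2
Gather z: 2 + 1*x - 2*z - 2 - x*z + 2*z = -x*z + x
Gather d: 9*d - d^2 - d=-d^2 + 8*d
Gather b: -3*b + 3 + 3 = 6 - 3*b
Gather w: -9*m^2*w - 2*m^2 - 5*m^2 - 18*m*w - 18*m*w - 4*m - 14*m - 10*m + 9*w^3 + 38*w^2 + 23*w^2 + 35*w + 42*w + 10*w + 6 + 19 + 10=-7*m^2 - 28*m + 9*w^3 + 61*w^2 + w*(-9*m^2 - 36*m + 87) + 35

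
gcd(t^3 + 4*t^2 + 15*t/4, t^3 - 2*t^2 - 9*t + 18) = 1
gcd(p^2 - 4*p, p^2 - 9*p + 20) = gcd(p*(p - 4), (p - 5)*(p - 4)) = p - 4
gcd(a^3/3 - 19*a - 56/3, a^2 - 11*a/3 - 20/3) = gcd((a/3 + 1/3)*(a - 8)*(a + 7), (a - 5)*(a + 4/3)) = 1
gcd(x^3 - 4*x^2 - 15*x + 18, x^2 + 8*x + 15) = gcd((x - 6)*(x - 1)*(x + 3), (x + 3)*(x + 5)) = x + 3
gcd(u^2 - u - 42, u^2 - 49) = u - 7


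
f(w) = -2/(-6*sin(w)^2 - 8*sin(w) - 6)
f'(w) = -2*(12*sin(w)*cos(w) + 8*cos(w))/(-6*sin(w)^2 - 8*sin(w) - 6)^2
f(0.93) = 0.12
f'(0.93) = -0.08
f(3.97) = 0.59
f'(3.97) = -0.10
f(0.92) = 0.12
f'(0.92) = -0.08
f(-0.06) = 0.36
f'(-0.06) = -0.47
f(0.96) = 0.12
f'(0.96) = -0.07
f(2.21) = 0.12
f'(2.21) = 0.08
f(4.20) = 0.56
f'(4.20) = -0.19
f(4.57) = 0.51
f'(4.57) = -0.07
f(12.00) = 0.58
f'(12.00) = -0.22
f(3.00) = 0.28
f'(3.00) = 0.37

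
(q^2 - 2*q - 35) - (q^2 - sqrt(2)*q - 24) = -2*q + sqrt(2)*q - 11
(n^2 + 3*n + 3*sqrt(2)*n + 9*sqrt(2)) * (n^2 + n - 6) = n^4 + 4*n^3 + 3*sqrt(2)*n^3 - 3*n^2 + 12*sqrt(2)*n^2 - 18*n - 9*sqrt(2)*n - 54*sqrt(2)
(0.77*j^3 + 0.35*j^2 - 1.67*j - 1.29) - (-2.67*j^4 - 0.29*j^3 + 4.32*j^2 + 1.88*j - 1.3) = 2.67*j^4 + 1.06*j^3 - 3.97*j^2 - 3.55*j + 0.01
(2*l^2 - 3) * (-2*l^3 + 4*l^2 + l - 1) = -4*l^5 + 8*l^4 + 8*l^3 - 14*l^2 - 3*l + 3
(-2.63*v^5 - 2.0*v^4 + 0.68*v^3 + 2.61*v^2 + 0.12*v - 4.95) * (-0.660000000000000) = 1.7358*v^5 + 1.32*v^4 - 0.4488*v^3 - 1.7226*v^2 - 0.0792*v + 3.267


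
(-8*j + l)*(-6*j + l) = 48*j^2 - 14*j*l + l^2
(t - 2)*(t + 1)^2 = t^3 - 3*t - 2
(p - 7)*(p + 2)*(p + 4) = p^3 - p^2 - 34*p - 56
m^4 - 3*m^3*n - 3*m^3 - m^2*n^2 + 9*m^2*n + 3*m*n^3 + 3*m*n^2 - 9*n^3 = (m - 3)*(m - 3*n)*(m - n)*(m + n)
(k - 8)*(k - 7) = k^2 - 15*k + 56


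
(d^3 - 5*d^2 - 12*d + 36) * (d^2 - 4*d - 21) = d^5 - 9*d^4 - 13*d^3 + 189*d^2 + 108*d - 756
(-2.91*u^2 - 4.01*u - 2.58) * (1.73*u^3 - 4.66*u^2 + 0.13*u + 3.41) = -5.0343*u^5 + 6.6233*u^4 + 13.8449*u^3 + 1.5784*u^2 - 14.0095*u - 8.7978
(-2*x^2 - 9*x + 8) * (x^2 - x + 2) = -2*x^4 - 7*x^3 + 13*x^2 - 26*x + 16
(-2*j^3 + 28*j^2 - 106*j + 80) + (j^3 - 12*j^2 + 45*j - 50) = -j^3 + 16*j^2 - 61*j + 30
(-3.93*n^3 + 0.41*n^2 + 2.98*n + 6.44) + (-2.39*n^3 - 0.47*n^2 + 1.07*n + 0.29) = -6.32*n^3 - 0.06*n^2 + 4.05*n + 6.73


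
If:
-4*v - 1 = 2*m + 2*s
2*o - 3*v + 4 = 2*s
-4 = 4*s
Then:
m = 1/2 - 2*v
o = 3*v/2 - 3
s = -1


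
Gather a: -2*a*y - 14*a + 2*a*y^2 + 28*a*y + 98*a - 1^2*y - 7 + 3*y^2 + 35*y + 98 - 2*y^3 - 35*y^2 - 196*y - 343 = a*(2*y^2 + 26*y + 84) - 2*y^3 - 32*y^2 - 162*y - 252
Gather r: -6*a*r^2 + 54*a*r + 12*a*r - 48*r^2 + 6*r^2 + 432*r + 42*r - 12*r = r^2*(-6*a - 42) + r*(66*a + 462)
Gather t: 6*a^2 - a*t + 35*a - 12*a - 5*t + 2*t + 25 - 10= 6*a^2 + 23*a + t*(-a - 3) + 15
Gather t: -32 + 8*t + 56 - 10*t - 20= 4 - 2*t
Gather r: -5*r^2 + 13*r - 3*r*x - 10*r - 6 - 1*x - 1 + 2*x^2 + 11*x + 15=-5*r^2 + r*(3 - 3*x) + 2*x^2 + 10*x + 8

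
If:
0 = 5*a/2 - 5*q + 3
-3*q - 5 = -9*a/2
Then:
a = 34/15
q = 26/15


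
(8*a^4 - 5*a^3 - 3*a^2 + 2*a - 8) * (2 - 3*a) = -24*a^5 + 31*a^4 - a^3 - 12*a^2 + 28*a - 16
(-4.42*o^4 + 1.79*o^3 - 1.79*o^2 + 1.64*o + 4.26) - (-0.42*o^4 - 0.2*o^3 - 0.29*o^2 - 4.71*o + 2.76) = -4.0*o^4 + 1.99*o^3 - 1.5*o^2 + 6.35*o + 1.5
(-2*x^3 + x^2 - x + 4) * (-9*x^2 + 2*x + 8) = 18*x^5 - 13*x^4 - 5*x^3 - 30*x^2 + 32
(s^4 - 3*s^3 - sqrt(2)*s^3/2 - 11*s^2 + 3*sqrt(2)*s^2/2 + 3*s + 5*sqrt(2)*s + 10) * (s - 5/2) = s^5 - 11*s^4/2 - sqrt(2)*s^4/2 - 7*s^3/2 + 11*sqrt(2)*s^3/4 + 5*sqrt(2)*s^2/4 + 61*s^2/2 - 25*sqrt(2)*s/2 + 5*s/2 - 25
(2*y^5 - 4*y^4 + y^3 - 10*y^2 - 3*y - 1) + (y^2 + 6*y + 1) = 2*y^5 - 4*y^4 + y^3 - 9*y^2 + 3*y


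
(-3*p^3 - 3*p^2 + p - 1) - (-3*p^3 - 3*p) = -3*p^2 + 4*p - 1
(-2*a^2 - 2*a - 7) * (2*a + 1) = -4*a^3 - 6*a^2 - 16*a - 7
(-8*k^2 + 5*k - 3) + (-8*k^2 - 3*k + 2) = -16*k^2 + 2*k - 1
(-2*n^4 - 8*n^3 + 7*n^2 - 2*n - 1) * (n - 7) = -2*n^5 + 6*n^4 + 63*n^3 - 51*n^2 + 13*n + 7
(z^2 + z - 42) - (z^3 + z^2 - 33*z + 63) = -z^3 + 34*z - 105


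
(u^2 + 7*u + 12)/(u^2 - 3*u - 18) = (u + 4)/(u - 6)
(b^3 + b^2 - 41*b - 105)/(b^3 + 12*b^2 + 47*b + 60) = (b - 7)/(b + 4)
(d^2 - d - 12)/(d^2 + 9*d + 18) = (d - 4)/(d + 6)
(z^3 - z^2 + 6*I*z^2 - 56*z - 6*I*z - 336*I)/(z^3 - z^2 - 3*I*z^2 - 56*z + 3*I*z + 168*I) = (z + 6*I)/(z - 3*I)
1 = 1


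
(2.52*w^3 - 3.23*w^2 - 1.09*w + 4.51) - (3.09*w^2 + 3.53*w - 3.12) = 2.52*w^3 - 6.32*w^2 - 4.62*w + 7.63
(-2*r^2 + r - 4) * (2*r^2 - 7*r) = -4*r^4 + 16*r^3 - 15*r^2 + 28*r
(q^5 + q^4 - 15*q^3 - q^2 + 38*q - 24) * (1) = q^5 + q^4 - 15*q^3 - q^2 + 38*q - 24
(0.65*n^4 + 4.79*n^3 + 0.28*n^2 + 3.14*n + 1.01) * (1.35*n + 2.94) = 0.8775*n^5 + 8.3775*n^4 + 14.4606*n^3 + 5.0622*n^2 + 10.5951*n + 2.9694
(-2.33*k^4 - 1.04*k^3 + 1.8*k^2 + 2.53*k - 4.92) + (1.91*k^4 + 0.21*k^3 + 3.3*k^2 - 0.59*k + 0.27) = -0.42*k^4 - 0.83*k^3 + 5.1*k^2 + 1.94*k - 4.65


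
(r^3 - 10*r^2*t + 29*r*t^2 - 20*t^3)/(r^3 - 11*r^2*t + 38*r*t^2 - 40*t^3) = (r - t)/(r - 2*t)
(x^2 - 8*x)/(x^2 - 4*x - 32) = x/(x + 4)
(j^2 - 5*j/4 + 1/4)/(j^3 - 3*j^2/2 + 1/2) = (4*j - 1)/(2*(2*j^2 - j - 1))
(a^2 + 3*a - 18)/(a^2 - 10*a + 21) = (a + 6)/(a - 7)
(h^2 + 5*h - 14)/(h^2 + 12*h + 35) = (h - 2)/(h + 5)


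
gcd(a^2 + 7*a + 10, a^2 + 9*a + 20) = a + 5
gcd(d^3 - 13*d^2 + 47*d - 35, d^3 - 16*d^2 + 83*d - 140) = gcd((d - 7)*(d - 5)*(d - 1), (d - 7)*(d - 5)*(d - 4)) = d^2 - 12*d + 35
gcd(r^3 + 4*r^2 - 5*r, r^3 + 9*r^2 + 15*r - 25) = r^2 + 4*r - 5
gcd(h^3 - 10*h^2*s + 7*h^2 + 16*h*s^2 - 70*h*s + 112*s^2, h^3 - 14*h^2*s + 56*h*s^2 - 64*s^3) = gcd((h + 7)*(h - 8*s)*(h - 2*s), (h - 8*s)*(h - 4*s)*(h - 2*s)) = h^2 - 10*h*s + 16*s^2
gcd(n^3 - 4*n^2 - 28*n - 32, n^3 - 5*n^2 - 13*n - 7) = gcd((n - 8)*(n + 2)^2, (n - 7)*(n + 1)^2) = 1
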